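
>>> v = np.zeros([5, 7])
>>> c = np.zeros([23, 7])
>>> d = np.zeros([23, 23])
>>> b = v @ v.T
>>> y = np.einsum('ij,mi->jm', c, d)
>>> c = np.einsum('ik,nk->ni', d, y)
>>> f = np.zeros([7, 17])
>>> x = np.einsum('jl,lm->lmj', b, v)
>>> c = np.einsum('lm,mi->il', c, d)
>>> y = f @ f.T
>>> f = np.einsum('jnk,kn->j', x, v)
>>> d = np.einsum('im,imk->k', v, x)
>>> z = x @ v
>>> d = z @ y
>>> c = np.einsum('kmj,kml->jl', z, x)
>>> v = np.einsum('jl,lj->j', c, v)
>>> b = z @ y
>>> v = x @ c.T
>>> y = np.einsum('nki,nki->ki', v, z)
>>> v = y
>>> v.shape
(7, 7)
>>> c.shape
(7, 5)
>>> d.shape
(5, 7, 7)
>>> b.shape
(5, 7, 7)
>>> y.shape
(7, 7)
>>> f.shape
(5,)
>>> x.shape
(5, 7, 5)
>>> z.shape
(5, 7, 7)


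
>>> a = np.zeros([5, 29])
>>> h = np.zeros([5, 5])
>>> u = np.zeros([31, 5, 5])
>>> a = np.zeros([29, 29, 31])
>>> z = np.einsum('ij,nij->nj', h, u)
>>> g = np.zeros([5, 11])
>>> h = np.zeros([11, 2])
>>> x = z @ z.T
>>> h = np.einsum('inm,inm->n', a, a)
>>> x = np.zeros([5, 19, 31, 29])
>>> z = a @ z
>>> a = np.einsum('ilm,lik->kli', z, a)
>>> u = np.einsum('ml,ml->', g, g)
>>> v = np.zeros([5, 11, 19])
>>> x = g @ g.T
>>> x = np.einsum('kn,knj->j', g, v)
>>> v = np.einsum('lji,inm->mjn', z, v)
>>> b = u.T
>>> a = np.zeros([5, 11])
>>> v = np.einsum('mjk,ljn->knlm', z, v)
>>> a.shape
(5, 11)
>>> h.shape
(29,)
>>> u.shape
()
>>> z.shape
(29, 29, 5)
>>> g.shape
(5, 11)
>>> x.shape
(19,)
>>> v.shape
(5, 11, 19, 29)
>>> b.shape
()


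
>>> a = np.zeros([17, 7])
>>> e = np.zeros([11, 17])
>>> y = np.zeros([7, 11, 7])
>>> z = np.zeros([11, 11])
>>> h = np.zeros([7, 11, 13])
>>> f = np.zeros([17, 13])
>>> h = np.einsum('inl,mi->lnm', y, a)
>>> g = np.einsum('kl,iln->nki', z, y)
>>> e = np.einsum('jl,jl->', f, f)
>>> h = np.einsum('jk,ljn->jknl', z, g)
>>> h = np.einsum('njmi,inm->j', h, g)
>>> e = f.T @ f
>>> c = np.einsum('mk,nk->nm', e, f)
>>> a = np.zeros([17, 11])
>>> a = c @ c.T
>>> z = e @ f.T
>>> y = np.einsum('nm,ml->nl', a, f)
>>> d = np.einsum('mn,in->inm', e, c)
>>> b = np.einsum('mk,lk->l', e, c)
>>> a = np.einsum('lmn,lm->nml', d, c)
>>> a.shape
(13, 13, 17)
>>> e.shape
(13, 13)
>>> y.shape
(17, 13)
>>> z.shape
(13, 17)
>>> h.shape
(11,)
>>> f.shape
(17, 13)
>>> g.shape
(7, 11, 7)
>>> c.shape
(17, 13)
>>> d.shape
(17, 13, 13)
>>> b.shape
(17,)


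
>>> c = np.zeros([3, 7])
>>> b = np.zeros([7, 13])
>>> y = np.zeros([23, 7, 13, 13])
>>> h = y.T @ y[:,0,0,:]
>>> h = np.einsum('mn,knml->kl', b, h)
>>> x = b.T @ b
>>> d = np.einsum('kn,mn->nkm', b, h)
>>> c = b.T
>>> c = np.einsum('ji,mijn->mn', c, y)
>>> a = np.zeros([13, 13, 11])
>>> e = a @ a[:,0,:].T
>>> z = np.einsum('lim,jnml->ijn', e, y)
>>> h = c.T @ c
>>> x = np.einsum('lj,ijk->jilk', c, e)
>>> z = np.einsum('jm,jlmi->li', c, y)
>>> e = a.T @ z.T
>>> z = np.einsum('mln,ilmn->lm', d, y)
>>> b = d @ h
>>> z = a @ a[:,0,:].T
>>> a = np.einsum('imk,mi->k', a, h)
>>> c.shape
(23, 13)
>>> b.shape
(13, 7, 13)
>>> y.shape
(23, 7, 13, 13)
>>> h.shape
(13, 13)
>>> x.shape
(13, 13, 23, 13)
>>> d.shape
(13, 7, 13)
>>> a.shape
(11,)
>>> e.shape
(11, 13, 7)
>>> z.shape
(13, 13, 13)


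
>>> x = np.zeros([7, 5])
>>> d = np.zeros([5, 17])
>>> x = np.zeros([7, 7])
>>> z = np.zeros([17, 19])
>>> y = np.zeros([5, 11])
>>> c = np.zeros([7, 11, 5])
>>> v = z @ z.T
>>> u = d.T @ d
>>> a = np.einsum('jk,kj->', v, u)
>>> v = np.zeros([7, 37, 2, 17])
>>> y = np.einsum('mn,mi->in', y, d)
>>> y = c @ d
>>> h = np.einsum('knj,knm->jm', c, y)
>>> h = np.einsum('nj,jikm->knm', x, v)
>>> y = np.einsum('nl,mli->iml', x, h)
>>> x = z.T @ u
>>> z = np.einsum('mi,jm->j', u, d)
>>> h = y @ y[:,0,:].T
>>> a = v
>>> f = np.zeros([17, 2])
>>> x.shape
(19, 17)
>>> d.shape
(5, 17)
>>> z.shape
(5,)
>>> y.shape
(17, 2, 7)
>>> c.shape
(7, 11, 5)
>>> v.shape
(7, 37, 2, 17)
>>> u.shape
(17, 17)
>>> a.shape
(7, 37, 2, 17)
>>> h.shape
(17, 2, 17)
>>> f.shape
(17, 2)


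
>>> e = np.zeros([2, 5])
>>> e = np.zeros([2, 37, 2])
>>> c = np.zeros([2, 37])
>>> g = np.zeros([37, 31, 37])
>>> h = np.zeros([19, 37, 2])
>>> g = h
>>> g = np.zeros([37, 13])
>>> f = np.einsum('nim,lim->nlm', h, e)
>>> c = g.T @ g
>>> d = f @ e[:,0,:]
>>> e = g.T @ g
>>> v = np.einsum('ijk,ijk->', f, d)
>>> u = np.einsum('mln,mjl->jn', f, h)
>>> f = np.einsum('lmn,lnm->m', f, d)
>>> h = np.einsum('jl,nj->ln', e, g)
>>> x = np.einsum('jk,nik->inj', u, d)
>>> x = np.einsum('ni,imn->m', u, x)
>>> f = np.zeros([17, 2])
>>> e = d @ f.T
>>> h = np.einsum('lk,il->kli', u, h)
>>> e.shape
(19, 2, 17)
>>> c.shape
(13, 13)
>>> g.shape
(37, 13)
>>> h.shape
(2, 37, 13)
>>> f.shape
(17, 2)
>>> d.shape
(19, 2, 2)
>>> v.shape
()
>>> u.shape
(37, 2)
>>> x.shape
(19,)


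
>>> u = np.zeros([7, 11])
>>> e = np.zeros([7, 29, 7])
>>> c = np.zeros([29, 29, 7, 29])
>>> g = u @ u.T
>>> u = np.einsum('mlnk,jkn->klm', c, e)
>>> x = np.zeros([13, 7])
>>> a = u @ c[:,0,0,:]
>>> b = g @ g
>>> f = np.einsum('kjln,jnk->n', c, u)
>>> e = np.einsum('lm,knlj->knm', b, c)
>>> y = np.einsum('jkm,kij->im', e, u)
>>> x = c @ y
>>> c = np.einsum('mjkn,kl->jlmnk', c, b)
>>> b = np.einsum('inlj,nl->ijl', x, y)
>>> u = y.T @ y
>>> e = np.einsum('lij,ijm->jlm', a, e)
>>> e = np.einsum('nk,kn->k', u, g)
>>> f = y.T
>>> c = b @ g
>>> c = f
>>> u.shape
(7, 7)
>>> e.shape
(7,)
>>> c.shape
(7, 29)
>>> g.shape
(7, 7)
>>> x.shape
(29, 29, 7, 7)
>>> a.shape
(29, 29, 29)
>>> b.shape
(29, 7, 7)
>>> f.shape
(7, 29)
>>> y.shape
(29, 7)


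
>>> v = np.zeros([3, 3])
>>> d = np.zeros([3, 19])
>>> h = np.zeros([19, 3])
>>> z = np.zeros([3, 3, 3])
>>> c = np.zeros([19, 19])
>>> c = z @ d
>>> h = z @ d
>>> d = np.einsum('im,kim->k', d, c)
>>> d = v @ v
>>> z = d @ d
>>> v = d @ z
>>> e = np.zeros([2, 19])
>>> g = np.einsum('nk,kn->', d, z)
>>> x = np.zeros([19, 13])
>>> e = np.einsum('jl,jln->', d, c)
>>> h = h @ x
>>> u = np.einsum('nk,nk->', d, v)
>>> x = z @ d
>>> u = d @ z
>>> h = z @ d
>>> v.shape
(3, 3)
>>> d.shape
(3, 3)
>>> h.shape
(3, 3)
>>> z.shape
(3, 3)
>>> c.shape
(3, 3, 19)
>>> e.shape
()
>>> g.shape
()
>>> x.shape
(3, 3)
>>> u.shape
(3, 3)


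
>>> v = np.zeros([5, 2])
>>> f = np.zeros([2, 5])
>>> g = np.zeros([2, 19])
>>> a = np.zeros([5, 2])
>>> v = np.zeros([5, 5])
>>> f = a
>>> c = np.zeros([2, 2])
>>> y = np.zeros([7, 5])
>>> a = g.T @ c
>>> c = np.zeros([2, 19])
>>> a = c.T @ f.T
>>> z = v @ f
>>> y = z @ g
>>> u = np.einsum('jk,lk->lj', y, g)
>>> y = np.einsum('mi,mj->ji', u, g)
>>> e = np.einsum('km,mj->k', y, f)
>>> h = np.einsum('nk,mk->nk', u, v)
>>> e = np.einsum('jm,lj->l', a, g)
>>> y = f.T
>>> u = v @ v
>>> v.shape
(5, 5)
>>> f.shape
(5, 2)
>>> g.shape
(2, 19)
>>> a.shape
(19, 5)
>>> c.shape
(2, 19)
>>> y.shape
(2, 5)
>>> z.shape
(5, 2)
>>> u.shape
(5, 5)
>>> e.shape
(2,)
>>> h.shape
(2, 5)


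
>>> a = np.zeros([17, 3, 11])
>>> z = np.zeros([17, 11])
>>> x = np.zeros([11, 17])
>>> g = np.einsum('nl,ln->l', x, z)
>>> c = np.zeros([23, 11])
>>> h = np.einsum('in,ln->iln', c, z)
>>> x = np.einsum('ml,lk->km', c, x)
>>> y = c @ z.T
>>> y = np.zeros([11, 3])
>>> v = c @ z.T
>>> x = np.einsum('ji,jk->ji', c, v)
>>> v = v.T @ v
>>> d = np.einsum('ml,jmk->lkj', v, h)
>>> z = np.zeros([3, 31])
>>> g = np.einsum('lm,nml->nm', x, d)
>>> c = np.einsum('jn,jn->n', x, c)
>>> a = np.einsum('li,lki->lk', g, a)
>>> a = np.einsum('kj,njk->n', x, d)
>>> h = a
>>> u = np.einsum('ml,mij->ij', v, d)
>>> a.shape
(17,)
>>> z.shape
(3, 31)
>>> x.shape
(23, 11)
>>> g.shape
(17, 11)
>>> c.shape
(11,)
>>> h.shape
(17,)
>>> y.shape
(11, 3)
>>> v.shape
(17, 17)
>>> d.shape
(17, 11, 23)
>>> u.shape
(11, 23)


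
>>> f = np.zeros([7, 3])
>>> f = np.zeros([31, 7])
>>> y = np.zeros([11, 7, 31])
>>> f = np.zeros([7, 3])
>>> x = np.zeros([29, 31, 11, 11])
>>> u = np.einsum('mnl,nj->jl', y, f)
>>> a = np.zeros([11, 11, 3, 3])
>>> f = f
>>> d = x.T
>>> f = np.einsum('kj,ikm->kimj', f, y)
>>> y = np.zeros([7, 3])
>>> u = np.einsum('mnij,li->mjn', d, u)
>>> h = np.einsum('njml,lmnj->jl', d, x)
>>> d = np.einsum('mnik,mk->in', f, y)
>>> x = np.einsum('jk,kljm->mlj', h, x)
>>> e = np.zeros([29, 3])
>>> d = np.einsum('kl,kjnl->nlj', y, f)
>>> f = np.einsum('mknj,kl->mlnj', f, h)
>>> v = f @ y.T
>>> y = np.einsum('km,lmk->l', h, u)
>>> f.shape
(7, 29, 31, 3)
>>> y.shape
(11,)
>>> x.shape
(11, 31, 11)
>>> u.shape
(11, 29, 11)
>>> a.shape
(11, 11, 3, 3)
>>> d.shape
(31, 3, 11)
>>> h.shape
(11, 29)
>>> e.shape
(29, 3)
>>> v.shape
(7, 29, 31, 7)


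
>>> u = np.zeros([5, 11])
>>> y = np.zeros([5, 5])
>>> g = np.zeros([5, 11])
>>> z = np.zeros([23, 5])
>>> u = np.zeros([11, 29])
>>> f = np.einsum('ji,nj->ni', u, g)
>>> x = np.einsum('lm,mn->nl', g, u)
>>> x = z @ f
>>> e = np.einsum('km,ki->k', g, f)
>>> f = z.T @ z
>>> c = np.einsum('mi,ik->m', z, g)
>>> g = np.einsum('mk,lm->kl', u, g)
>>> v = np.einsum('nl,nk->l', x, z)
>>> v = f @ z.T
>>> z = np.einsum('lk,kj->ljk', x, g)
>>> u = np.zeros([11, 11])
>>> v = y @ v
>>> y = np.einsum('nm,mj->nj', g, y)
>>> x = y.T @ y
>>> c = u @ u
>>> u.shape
(11, 11)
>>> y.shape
(29, 5)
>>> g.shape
(29, 5)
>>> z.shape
(23, 5, 29)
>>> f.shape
(5, 5)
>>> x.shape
(5, 5)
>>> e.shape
(5,)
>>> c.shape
(11, 11)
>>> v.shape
(5, 23)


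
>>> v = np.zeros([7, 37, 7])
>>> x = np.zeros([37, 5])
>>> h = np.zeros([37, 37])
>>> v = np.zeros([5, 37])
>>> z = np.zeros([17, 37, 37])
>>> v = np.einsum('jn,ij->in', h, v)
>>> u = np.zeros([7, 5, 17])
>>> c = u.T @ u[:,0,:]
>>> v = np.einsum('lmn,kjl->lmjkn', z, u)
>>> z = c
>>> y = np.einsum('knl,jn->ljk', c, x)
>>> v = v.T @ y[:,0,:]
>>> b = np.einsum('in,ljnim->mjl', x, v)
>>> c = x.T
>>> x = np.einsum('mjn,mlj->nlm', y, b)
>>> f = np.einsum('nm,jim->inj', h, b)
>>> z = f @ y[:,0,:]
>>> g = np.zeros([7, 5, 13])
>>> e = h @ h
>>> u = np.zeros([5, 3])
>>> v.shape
(37, 7, 5, 37, 17)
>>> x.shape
(17, 7, 17)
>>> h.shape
(37, 37)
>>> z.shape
(7, 37, 17)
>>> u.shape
(5, 3)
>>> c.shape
(5, 37)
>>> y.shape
(17, 37, 17)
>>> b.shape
(17, 7, 37)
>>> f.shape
(7, 37, 17)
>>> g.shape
(7, 5, 13)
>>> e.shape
(37, 37)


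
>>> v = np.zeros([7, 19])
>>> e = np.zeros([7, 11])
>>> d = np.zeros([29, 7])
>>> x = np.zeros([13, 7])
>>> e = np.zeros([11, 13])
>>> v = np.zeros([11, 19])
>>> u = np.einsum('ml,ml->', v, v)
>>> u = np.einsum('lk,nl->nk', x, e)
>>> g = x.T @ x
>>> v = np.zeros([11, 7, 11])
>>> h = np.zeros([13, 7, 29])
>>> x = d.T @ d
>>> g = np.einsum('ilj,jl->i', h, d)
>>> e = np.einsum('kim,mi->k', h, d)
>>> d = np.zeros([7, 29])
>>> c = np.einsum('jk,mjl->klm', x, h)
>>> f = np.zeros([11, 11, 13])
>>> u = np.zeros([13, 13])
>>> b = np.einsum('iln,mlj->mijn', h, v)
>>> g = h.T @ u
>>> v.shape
(11, 7, 11)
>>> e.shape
(13,)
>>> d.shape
(7, 29)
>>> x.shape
(7, 7)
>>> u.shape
(13, 13)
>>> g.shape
(29, 7, 13)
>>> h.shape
(13, 7, 29)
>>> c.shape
(7, 29, 13)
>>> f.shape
(11, 11, 13)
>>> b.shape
(11, 13, 11, 29)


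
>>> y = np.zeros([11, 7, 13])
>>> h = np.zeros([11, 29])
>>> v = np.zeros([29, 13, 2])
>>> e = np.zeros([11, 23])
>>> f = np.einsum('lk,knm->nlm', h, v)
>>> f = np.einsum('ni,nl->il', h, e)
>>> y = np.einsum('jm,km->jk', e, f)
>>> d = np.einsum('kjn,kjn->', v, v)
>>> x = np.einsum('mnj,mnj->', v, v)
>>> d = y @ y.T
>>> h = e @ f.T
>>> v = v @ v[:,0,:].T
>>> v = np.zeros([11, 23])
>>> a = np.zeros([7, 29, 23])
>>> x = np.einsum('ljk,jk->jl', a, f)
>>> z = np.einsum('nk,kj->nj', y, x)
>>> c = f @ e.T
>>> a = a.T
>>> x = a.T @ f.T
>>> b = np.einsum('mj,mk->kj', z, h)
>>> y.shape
(11, 29)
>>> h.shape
(11, 29)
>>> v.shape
(11, 23)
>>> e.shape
(11, 23)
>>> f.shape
(29, 23)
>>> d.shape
(11, 11)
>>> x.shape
(7, 29, 29)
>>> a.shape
(23, 29, 7)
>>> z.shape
(11, 7)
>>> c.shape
(29, 11)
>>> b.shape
(29, 7)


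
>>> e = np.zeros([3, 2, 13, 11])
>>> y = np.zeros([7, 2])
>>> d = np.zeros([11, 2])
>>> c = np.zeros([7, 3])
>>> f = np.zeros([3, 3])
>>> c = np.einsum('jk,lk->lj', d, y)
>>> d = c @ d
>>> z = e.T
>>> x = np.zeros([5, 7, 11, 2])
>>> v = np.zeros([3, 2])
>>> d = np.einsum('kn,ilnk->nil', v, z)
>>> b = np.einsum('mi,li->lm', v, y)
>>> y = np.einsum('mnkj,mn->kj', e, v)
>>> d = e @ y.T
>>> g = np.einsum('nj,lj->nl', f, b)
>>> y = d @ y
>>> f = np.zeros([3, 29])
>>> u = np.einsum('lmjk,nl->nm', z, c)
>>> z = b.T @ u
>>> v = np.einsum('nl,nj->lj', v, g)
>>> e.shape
(3, 2, 13, 11)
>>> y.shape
(3, 2, 13, 11)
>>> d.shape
(3, 2, 13, 13)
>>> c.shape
(7, 11)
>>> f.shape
(3, 29)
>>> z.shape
(3, 13)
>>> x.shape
(5, 7, 11, 2)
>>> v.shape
(2, 7)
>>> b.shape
(7, 3)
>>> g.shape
(3, 7)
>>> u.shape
(7, 13)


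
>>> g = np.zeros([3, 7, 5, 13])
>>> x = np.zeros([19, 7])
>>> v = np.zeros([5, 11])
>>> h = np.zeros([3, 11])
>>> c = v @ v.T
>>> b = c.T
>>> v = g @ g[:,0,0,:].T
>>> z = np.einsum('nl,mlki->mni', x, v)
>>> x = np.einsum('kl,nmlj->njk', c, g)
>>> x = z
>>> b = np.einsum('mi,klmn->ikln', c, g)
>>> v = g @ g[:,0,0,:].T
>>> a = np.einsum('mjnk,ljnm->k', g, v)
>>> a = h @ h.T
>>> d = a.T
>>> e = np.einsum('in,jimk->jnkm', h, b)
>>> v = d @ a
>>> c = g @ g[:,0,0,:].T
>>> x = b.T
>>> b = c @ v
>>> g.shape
(3, 7, 5, 13)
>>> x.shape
(13, 7, 3, 5)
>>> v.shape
(3, 3)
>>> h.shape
(3, 11)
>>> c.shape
(3, 7, 5, 3)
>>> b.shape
(3, 7, 5, 3)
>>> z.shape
(3, 19, 3)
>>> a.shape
(3, 3)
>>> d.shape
(3, 3)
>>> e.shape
(5, 11, 13, 7)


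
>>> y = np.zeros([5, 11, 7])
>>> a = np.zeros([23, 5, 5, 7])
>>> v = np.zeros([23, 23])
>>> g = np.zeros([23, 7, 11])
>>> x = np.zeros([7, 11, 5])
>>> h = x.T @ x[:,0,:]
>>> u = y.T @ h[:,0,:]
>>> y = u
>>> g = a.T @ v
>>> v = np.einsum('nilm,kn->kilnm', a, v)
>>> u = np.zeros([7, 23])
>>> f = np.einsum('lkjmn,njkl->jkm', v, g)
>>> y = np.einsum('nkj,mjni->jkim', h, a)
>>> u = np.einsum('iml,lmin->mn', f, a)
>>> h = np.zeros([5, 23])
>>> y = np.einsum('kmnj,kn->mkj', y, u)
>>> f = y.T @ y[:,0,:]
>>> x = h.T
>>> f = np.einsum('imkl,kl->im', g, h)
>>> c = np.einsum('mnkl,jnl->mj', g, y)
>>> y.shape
(11, 5, 23)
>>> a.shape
(23, 5, 5, 7)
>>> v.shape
(23, 5, 5, 23, 7)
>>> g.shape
(7, 5, 5, 23)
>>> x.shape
(23, 5)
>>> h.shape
(5, 23)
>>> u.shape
(5, 7)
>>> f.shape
(7, 5)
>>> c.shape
(7, 11)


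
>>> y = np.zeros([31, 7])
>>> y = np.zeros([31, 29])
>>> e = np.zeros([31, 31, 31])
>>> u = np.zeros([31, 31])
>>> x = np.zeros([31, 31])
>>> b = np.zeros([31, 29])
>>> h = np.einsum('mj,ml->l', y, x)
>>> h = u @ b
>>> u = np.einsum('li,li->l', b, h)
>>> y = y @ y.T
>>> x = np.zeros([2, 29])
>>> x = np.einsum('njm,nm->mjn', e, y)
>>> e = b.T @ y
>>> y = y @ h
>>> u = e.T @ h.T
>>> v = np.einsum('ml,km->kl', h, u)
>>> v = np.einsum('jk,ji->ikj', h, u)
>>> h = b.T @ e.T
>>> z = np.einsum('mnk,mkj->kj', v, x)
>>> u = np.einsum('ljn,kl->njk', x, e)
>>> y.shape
(31, 29)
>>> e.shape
(29, 31)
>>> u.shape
(31, 31, 29)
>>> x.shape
(31, 31, 31)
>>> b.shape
(31, 29)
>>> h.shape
(29, 29)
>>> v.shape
(31, 29, 31)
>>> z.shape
(31, 31)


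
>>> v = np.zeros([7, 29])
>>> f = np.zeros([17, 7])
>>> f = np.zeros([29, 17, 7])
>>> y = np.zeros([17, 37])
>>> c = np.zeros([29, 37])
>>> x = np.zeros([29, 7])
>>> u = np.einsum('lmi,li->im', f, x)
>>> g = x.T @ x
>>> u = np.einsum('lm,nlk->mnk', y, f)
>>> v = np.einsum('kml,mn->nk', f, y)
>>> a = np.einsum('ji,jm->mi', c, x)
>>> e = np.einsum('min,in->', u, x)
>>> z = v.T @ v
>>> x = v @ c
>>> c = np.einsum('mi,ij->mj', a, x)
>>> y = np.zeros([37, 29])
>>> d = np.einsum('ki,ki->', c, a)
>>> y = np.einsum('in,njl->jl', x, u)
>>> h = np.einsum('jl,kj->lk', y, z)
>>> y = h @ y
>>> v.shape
(37, 29)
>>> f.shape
(29, 17, 7)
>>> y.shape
(7, 7)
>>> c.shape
(7, 37)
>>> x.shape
(37, 37)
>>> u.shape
(37, 29, 7)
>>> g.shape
(7, 7)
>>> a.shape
(7, 37)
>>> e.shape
()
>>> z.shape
(29, 29)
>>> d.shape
()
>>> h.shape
(7, 29)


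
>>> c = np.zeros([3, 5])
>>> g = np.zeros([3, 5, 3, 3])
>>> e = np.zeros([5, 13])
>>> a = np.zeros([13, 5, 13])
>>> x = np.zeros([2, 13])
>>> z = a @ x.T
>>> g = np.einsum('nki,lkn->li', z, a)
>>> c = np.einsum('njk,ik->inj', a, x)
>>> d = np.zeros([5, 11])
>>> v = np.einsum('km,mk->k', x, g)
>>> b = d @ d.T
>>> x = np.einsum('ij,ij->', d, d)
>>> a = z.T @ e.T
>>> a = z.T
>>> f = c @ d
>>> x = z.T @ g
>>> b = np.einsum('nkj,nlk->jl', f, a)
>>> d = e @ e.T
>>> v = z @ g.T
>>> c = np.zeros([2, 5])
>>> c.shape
(2, 5)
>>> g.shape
(13, 2)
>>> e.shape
(5, 13)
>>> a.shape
(2, 5, 13)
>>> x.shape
(2, 5, 2)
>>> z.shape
(13, 5, 2)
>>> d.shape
(5, 5)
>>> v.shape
(13, 5, 13)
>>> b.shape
(11, 5)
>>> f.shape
(2, 13, 11)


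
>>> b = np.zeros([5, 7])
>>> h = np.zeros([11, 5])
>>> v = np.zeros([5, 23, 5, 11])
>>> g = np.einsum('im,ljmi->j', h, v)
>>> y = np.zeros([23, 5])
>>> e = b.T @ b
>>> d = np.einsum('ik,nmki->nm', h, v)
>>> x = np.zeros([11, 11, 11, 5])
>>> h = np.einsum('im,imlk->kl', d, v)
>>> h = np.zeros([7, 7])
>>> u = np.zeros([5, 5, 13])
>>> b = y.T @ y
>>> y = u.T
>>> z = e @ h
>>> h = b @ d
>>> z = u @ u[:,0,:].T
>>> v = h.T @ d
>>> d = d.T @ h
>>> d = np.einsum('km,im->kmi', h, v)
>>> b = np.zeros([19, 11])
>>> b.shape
(19, 11)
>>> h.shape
(5, 23)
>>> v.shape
(23, 23)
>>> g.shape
(23,)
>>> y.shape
(13, 5, 5)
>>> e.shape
(7, 7)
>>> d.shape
(5, 23, 23)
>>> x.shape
(11, 11, 11, 5)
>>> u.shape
(5, 5, 13)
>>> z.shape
(5, 5, 5)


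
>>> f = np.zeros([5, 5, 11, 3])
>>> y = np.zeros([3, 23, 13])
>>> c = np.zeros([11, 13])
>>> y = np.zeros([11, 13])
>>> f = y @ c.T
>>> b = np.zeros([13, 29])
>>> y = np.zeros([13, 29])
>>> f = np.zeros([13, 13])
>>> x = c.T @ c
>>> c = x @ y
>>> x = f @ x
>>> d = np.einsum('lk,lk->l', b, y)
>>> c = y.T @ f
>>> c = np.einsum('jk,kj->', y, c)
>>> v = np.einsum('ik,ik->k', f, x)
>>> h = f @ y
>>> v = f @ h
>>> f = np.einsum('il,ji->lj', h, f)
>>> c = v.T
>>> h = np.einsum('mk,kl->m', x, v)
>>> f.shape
(29, 13)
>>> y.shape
(13, 29)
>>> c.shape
(29, 13)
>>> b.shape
(13, 29)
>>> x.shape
(13, 13)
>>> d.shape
(13,)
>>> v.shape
(13, 29)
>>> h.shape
(13,)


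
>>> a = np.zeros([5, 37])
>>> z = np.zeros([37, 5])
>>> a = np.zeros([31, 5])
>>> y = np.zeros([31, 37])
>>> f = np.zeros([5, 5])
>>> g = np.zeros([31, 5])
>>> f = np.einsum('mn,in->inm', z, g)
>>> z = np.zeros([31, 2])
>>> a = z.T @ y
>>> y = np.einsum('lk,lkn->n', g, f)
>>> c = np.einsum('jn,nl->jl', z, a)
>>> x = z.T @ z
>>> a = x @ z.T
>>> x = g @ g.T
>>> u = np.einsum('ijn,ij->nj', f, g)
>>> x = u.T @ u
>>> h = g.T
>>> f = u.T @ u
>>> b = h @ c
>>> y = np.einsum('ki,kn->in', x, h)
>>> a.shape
(2, 31)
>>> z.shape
(31, 2)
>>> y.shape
(5, 31)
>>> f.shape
(5, 5)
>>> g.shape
(31, 5)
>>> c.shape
(31, 37)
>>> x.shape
(5, 5)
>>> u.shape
(37, 5)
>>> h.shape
(5, 31)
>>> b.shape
(5, 37)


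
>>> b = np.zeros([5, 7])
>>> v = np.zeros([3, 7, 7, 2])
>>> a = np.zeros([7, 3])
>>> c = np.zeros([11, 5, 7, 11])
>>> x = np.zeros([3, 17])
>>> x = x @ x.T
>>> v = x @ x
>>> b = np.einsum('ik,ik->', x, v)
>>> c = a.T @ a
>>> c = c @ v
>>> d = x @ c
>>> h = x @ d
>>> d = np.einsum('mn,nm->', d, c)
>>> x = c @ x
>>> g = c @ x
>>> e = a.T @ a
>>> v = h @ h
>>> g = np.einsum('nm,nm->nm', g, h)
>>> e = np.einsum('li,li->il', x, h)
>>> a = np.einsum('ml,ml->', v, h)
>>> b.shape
()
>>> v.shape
(3, 3)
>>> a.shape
()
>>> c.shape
(3, 3)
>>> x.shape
(3, 3)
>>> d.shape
()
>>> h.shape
(3, 3)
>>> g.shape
(3, 3)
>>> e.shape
(3, 3)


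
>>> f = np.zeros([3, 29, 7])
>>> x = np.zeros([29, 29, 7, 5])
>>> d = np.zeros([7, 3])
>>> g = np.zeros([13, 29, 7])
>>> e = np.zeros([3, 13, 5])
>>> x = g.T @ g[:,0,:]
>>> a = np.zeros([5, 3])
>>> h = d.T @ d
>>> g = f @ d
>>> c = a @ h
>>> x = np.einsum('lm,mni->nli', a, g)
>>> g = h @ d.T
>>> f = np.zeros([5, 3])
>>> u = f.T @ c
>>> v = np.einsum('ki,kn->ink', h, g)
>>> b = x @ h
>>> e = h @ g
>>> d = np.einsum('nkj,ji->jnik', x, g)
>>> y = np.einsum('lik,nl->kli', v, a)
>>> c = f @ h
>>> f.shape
(5, 3)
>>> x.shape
(29, 5, 3)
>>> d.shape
(3, 29, 7, 5)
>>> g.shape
(3, 7)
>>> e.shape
(3, 7)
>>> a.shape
(5, 3)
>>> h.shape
(3, 3)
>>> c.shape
(5, 3)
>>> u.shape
(3, 3)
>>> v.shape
(3, 7, 3)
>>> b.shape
(29, 5, 3)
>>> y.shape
(3, 3, 7)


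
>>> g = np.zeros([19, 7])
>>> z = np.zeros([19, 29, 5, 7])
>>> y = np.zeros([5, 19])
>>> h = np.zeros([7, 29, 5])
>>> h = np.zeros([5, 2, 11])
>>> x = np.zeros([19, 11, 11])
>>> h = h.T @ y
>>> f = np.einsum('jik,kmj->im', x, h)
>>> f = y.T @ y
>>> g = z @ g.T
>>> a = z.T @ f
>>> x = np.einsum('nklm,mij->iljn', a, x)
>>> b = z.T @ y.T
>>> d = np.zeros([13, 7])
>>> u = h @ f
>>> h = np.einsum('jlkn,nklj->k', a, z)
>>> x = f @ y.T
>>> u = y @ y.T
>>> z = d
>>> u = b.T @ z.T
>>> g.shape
(19, 29, 5, 19)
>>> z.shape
(13, 7)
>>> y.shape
(5, 19)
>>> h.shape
(29,)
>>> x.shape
(19, 5)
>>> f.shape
(19, 19)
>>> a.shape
(7, 5, 29, 19)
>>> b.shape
(7, 5, 29, 5)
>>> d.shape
(13, 7)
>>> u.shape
(5, 29, 5, 13)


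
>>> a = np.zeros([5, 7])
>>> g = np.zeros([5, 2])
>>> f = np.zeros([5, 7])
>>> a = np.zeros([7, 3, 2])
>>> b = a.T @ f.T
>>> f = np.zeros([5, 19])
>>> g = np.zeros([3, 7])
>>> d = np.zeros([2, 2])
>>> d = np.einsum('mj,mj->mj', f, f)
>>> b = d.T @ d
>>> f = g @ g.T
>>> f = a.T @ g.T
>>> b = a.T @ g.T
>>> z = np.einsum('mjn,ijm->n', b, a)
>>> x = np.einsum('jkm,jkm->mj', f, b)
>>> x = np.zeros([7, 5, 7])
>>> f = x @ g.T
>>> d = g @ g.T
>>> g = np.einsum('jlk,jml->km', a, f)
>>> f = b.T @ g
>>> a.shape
(7, 3, 2)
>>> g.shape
(2, 5)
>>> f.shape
(3, 3, 5)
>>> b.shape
(2, 3, 3)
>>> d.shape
(3, 3)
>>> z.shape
(3,)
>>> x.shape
(7, 5, 7)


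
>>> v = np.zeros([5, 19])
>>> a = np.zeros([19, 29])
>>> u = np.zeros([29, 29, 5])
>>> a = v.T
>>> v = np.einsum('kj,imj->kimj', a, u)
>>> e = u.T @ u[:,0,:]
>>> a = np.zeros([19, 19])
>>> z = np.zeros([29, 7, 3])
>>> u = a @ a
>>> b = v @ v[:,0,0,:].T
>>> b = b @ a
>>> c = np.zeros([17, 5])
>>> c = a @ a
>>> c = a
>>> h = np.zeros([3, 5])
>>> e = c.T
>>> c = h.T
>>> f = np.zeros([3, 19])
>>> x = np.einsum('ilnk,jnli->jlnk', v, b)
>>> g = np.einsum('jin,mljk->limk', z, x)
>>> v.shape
(19, 29, 29, 5)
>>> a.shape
(19, 19)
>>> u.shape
(19, 19)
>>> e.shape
(19, 19)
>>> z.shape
(29, 7, 3)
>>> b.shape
(19, 29, 29, 19)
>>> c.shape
(5, 3)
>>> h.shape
(3, 5)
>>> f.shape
(3, 19)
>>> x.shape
(19, 29, 29, 5)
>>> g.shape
(29, 7, 19, 5)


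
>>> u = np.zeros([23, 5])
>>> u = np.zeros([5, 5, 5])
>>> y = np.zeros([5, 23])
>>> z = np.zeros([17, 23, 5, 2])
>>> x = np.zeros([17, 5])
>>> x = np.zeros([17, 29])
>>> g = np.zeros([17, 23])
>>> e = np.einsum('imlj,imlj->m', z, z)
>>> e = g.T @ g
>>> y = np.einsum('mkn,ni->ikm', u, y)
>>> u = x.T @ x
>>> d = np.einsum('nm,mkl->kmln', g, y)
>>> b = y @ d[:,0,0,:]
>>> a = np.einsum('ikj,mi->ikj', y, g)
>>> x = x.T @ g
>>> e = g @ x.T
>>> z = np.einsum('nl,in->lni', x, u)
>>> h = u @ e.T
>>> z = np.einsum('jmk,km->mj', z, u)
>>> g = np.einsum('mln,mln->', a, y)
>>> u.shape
(29, 29)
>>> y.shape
(23, 5, 5)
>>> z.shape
(29, 23)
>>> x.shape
(29, 23)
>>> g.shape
()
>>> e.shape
(17, 29)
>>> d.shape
(5, 23, 5, 17)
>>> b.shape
(23, 5, 17)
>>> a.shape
(23, 5, 5)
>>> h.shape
(29, 17)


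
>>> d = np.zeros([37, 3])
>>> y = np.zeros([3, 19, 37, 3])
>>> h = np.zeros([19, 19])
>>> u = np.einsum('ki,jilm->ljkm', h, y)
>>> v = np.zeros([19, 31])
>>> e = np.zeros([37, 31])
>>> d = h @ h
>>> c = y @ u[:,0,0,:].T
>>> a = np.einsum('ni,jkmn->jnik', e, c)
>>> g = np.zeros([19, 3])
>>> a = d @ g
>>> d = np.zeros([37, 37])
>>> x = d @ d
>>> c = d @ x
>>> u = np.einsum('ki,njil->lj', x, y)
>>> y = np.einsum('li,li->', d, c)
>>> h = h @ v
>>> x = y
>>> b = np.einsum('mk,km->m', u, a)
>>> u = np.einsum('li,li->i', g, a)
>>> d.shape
(37, 37)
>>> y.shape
()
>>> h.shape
(19, 31)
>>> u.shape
(3,)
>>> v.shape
(19, 31)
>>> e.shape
(37, 31)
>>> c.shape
(37, 37)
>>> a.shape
(19, 3)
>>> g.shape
(19, 3)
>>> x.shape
()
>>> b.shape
(3,)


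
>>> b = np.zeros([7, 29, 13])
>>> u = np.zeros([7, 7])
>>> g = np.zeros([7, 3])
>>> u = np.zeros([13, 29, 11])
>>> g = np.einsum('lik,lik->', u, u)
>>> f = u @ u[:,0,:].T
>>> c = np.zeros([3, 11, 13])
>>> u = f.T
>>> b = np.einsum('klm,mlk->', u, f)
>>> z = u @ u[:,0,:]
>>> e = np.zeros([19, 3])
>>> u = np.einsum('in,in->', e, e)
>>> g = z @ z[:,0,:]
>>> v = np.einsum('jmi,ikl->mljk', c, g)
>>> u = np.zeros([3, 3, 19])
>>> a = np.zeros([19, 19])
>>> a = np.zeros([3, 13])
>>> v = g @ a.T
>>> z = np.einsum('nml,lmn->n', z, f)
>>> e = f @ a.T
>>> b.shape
()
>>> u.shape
(3, 3, 19)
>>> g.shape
(13, 29, 13)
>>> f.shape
(13, 29, 13)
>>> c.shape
(3, 11, 13)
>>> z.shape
(13,)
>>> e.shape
(13, 29, 3)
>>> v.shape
(13, 29, 3)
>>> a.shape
(3, 13)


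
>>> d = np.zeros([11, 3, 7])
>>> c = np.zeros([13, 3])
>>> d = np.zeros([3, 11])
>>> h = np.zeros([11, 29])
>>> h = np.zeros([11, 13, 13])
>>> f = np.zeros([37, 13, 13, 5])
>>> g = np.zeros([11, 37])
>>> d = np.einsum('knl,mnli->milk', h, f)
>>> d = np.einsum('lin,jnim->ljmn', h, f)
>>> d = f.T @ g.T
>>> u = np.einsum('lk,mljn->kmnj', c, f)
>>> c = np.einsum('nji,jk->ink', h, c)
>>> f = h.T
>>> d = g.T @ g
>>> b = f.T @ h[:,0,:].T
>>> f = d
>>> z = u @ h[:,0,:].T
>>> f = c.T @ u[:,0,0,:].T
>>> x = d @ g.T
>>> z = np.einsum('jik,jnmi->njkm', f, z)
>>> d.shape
(37, 37)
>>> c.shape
(13, 11, 3)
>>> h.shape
(11, 13, 13)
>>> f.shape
(3, 11, 3)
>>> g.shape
(11, 37)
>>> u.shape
(3, 37, 5, 13)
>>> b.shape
(11, 13, 11)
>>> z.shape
(37, 3, 3, 5)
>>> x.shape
(37, 11)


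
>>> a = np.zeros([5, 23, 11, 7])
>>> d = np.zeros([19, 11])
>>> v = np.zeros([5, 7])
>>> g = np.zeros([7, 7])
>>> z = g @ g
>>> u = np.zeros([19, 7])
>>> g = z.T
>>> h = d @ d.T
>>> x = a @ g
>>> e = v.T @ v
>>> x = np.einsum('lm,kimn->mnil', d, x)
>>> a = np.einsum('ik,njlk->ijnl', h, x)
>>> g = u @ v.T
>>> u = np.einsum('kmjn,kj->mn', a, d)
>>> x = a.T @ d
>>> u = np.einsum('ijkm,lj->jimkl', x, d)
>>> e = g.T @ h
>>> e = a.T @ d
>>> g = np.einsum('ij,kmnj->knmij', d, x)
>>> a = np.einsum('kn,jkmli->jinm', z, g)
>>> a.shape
(23, 11, 7, 11)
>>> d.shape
(19, 11)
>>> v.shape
(5, 7)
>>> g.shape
(23, 7, 11, 19, 11)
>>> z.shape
(7, 7)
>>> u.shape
(11, 23, 11, 7, 19)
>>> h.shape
(19, 19)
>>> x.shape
(23, 11, 7, 11)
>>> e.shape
(23, 11, 7, 11)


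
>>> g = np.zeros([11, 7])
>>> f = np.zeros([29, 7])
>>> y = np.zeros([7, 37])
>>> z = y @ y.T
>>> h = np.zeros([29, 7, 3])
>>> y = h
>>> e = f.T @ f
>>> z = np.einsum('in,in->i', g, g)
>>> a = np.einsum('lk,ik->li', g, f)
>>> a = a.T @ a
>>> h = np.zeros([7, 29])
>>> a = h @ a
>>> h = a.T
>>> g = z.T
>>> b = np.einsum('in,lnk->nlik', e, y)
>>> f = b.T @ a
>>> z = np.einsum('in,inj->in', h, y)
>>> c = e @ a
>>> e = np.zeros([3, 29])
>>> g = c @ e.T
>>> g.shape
(7, 3)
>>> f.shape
(3, 7, 29, 29)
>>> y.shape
(29, 7, 3)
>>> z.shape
(29, 7)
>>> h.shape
(29, 7)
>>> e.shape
(3, 29)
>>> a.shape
(7, 29)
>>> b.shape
(7, 29, 7, 3)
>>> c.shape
(7, 29)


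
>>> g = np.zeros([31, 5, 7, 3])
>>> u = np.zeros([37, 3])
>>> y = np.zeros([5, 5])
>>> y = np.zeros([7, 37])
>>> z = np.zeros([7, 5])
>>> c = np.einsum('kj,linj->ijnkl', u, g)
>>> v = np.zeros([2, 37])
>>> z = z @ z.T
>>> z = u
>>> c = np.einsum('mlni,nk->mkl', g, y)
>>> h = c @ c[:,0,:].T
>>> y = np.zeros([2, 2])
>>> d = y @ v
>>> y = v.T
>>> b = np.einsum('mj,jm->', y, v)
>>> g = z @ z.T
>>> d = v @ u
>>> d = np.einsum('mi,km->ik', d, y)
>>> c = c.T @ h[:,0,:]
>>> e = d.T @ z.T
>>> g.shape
(37, 37)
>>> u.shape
(37, 3)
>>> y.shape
(37, 2)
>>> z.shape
(37, 3)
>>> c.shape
(5, 37, 31)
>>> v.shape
(2, 37)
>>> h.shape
(31, 37, 31)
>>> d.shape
(3, 37)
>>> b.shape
()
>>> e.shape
(37, 37)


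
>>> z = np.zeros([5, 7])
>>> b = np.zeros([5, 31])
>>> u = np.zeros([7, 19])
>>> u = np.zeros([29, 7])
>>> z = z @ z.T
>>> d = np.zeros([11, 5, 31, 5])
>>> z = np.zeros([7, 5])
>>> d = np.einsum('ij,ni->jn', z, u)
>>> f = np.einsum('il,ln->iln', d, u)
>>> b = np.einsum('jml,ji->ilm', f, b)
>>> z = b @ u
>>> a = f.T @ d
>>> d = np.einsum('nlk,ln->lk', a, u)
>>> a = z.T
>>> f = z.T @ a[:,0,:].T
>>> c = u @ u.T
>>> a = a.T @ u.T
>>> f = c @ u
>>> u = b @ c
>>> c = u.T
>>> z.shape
(31, 7, 7)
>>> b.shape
(31, 7, 29)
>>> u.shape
(31, 7, 29)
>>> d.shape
(29, 29)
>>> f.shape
(29, 7)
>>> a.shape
(31, 7, 29)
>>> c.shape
(29, 7, 31)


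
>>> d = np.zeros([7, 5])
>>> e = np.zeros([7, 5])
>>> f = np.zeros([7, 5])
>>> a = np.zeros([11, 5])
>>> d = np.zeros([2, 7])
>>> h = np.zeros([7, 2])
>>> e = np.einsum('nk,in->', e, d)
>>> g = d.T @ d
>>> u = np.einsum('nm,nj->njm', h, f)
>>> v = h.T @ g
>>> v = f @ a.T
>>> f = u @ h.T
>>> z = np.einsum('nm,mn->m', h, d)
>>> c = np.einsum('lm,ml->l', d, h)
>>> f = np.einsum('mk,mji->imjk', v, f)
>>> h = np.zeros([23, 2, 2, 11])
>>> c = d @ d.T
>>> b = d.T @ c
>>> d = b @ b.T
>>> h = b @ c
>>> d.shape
(7, 7)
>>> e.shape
()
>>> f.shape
(7, 7, 5, 11)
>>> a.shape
(11, 5)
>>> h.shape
(7, 2)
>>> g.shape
(7, 7)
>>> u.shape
(7, 5, 2)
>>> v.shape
(7, 11)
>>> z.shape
(2,)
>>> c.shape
(2, 2)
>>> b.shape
(7, 2)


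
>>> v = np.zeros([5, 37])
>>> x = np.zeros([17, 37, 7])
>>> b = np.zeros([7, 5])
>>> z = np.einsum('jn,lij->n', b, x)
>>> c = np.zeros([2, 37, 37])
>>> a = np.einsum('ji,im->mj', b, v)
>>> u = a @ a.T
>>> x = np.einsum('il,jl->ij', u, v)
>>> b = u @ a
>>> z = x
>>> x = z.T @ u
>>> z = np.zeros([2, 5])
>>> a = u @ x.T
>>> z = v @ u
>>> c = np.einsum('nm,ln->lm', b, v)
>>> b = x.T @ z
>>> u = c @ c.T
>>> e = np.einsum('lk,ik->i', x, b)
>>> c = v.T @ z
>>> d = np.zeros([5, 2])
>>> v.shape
(5, 37)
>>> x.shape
(5, 37)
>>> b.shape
(37, 37)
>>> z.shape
(5, 37)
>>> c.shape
(37, 37)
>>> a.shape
(37, 5)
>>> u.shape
(5, 5)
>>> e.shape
(37,)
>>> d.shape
(5, 2)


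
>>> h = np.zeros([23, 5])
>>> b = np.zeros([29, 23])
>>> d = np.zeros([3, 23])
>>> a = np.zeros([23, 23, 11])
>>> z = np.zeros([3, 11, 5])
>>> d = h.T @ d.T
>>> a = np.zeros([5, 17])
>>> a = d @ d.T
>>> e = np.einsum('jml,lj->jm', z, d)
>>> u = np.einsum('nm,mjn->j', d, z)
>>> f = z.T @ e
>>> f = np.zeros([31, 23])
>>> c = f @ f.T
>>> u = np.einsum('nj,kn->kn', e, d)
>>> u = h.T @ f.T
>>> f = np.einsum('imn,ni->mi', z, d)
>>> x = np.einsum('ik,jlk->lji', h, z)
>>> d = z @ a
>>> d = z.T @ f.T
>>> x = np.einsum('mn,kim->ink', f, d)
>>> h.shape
(23, 5)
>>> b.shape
(29, 23)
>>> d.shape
(5, 11, 11)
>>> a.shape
(5, 5)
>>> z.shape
(3, 11, 5)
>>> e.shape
(3, 11)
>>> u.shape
(5, 31)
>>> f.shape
(11, 3)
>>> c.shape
(31, 31)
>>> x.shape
(11, 3, 5)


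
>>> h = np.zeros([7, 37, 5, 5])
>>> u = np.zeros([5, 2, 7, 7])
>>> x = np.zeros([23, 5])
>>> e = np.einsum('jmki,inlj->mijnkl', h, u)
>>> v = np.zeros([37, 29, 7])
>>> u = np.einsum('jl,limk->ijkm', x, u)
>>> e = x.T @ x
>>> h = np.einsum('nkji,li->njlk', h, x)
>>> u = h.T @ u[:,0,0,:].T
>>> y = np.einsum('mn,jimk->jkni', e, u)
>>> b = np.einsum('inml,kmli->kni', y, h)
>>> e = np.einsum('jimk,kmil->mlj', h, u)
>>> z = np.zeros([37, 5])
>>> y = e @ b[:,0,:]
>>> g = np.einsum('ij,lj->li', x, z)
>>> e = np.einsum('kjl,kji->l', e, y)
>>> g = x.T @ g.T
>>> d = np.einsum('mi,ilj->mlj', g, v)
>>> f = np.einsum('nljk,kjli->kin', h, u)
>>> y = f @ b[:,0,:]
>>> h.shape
(7, 5, 23, 37)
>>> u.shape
(37, 23, 5, 2)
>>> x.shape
(23, 5)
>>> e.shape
(7,)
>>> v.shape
(37, 29, 7)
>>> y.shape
(37, 2, 37)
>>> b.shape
(7, 2, 37)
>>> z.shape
(37, 5)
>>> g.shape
(5, 37)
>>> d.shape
(5, 29, 7)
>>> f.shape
(37, 2, 7)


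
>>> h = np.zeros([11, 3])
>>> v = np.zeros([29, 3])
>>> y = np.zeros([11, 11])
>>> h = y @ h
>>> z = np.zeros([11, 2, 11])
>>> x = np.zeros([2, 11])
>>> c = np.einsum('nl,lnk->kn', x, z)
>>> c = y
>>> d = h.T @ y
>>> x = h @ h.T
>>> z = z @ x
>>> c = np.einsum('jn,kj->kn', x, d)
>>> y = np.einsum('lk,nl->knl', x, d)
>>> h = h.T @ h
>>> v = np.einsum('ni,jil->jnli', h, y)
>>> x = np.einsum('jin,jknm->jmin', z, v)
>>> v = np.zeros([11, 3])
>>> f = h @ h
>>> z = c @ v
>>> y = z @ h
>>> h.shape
(3, 3)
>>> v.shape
(11, 3)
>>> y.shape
(3, 3)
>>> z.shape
(3, 3)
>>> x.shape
(11, 3, 2, 11)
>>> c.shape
(3, 11)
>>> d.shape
(3, 11)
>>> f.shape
(3, 3)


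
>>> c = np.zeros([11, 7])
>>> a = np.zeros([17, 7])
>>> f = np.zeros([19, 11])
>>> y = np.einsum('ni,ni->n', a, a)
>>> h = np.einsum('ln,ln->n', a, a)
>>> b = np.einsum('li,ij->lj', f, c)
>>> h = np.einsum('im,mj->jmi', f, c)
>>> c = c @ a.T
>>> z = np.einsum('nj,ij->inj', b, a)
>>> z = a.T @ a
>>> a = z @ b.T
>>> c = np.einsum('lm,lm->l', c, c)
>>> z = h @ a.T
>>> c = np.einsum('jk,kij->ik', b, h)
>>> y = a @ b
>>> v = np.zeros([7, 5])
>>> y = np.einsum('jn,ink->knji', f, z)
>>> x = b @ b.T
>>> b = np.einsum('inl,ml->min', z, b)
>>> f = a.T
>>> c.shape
(11, 7)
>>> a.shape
(7, 19)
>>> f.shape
(19, 7)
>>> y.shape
(7, 11, 19, 7)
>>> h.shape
(7, 11, 19)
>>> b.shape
(19, 7, 11)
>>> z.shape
(7, 11, 7)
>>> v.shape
(7, 5)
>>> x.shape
(19, 19)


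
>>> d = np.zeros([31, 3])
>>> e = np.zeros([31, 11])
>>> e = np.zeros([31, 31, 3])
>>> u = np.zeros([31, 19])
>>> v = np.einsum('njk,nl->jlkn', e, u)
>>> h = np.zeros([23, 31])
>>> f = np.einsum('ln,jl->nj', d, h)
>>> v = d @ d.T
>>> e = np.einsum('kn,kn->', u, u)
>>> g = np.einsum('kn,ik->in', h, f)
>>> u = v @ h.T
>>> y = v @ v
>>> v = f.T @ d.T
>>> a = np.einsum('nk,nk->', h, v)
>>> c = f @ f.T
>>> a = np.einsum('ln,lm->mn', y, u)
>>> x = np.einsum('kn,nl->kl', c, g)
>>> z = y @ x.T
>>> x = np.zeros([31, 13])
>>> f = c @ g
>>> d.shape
(31, 3)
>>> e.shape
()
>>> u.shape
(31, 23)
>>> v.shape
(23, 31)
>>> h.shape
(23, 31)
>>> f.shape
(3, 31)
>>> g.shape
(3, 31)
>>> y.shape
(31, 31)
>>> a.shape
(23, 31)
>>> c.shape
(3, 3)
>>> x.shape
(31, 13)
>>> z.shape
(31, 3)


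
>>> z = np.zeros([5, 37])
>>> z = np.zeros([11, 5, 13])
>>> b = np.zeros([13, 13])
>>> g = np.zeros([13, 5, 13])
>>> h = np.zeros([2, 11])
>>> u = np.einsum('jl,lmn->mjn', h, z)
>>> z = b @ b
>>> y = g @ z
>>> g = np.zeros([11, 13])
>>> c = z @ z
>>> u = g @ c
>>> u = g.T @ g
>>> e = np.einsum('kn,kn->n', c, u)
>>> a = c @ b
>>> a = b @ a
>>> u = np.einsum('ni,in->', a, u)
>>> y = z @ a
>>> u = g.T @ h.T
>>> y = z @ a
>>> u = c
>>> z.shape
(13, 13)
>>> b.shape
(13, 13)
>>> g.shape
(11, 13)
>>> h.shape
(2, 11)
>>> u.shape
(13, 13)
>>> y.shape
(13, 13)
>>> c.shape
(13, 13)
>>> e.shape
(13,)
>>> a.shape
(13, 13)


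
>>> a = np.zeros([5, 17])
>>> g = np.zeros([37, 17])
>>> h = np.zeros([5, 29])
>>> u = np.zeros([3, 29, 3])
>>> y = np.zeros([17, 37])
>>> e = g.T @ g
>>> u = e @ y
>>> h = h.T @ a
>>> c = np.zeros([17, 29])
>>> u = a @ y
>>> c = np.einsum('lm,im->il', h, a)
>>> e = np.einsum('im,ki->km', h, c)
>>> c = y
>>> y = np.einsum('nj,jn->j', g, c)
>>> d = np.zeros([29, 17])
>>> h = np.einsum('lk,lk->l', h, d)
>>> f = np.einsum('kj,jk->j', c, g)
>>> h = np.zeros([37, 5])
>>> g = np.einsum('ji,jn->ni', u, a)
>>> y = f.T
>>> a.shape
(5, 17)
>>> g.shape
(17, 37)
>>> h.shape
(37, 5)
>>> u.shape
(5, 37)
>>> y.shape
(37,)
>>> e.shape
(5, 17)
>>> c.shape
(17, 37)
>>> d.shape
(29, 17)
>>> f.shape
(37,)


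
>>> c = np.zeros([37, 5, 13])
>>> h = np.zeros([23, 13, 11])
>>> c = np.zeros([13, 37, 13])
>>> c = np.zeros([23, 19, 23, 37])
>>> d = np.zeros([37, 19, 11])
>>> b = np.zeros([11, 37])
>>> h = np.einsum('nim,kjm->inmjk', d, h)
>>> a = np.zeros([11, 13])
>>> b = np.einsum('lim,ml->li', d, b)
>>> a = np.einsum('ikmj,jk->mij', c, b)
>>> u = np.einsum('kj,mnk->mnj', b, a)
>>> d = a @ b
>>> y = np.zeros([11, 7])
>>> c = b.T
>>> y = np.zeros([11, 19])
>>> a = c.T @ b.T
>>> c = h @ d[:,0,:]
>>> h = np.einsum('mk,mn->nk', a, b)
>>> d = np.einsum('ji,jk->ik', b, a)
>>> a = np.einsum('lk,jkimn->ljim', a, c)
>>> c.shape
(19, 37, 11, 13, 19)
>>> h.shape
(19, 37)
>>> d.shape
(19, 37)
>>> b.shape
(37, 19)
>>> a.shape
(37, 19, 11, 13)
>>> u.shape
(23, 23, 19)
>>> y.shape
(11, 19)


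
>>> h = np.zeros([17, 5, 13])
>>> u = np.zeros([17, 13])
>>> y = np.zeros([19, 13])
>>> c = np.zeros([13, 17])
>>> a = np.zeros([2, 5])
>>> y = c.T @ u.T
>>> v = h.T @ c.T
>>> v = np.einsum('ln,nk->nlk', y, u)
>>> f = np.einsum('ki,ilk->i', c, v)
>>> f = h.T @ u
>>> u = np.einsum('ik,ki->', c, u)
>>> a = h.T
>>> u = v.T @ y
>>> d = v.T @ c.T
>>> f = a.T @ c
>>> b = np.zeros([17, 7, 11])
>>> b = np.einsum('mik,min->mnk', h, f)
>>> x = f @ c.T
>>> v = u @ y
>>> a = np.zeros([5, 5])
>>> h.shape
(17, 5, 13)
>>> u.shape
(13, 17, 17)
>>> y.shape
(17, 17)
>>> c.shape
(13, 17)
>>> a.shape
(5, 5)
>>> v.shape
(13, 17, 17)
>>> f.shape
(17, 5, 17)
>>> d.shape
(13, 17, 13)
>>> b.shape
(17, 17, 13)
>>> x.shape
(17, 5, 13)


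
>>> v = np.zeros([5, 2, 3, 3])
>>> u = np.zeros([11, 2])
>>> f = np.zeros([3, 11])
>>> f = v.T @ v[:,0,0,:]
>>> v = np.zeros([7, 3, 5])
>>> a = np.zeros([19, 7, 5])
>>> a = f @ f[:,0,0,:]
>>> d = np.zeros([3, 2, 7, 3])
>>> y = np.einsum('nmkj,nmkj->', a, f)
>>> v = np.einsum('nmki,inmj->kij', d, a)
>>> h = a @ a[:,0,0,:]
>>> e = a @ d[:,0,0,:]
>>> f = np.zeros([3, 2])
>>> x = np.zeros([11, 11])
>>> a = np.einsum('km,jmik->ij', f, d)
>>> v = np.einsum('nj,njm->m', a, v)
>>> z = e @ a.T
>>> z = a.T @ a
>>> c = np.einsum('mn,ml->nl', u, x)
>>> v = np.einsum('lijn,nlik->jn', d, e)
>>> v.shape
(7, 3)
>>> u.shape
(11, 2)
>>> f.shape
(3, 2)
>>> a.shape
(7, 3)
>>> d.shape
(3, 2, 7, 3)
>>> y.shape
()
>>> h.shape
(3, 3, 2, 3)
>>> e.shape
(3, 3, 2, 3)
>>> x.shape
(11, 11)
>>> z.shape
(3, 3)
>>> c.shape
(2, 11)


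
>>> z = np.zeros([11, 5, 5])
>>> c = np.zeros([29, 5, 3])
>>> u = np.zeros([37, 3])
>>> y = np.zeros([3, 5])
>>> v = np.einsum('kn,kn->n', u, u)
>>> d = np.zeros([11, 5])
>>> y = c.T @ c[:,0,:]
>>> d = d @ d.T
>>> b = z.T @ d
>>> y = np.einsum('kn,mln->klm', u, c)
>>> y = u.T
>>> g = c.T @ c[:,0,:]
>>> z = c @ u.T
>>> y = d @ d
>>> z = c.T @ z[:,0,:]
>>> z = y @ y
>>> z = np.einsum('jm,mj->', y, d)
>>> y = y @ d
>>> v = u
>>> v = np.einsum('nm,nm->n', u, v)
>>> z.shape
()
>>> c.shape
(29, 5, 3)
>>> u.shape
(37, 3)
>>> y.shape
(11, 11)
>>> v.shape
(37,)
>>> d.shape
(11, 11)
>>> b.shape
(5, 5, 11)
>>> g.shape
(3, 5, 3)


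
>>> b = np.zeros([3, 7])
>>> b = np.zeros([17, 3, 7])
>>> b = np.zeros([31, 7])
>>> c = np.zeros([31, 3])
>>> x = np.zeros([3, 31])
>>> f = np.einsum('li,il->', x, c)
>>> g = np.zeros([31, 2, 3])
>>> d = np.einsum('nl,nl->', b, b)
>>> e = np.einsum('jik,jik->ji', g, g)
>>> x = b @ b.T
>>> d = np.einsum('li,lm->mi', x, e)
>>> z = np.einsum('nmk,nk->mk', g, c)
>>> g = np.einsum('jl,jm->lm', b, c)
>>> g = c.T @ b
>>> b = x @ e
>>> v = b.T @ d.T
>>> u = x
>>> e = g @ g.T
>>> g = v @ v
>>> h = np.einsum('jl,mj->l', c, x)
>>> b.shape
(31, 2)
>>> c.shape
(31, 3)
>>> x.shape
(31, 31)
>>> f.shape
()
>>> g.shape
(2, 2)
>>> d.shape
(2, 31)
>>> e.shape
(3, 3)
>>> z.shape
(2, 3)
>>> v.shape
(2, 2)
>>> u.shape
(31, 31)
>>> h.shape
(3,)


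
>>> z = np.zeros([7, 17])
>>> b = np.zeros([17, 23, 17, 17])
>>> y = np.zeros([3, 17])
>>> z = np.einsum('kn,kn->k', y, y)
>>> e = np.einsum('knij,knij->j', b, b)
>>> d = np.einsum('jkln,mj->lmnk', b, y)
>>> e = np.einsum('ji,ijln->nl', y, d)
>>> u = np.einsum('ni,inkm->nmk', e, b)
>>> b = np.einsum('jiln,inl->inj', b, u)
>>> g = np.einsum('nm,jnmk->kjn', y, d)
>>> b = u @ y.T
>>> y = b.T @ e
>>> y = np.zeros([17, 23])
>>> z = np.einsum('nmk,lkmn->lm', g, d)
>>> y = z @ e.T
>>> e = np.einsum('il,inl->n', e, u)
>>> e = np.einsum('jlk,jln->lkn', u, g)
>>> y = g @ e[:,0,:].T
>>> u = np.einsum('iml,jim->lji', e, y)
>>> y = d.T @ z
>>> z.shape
(17, 17)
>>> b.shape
(23, 17, 3)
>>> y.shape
(23, 17, 3, 17)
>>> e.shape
(17, 17, 3)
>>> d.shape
(17, 3, 17, 23)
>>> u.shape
(3, 23, 17)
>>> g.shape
(23, 17, 3)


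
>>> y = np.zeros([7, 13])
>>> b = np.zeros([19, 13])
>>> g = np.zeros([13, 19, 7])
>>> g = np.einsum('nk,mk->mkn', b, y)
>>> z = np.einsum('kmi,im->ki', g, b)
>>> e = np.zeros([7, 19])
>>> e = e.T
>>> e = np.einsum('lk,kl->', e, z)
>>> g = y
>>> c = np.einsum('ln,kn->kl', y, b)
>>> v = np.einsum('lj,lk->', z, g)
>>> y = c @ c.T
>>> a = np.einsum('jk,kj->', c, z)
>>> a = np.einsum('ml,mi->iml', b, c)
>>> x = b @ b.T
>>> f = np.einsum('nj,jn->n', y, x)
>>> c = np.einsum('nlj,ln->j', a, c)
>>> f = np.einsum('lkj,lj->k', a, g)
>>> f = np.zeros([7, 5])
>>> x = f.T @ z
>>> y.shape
(19, 19)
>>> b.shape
(19, 13)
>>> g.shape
(7, 13)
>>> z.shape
(7, 19)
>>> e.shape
()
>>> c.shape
(13,)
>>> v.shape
()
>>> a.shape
(7, 19, 13)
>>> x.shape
(5, 19)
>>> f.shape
(7, 5)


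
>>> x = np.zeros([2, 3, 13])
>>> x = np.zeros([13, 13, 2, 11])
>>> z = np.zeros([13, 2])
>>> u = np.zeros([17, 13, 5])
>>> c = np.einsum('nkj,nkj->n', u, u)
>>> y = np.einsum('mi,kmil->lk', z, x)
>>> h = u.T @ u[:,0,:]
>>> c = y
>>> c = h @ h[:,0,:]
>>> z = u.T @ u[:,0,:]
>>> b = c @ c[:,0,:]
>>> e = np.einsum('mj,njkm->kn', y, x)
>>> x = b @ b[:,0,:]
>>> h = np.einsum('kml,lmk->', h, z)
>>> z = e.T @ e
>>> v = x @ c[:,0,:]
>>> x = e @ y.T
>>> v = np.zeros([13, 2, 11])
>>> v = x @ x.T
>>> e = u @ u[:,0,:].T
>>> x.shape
(2, 11)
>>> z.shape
(13, 13)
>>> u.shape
(17, 13, 5)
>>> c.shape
(5, 13, 5)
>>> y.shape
(11, 13)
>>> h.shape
()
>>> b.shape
(5, 13, 5)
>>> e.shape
(17, 13, 17)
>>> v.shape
(2, 2)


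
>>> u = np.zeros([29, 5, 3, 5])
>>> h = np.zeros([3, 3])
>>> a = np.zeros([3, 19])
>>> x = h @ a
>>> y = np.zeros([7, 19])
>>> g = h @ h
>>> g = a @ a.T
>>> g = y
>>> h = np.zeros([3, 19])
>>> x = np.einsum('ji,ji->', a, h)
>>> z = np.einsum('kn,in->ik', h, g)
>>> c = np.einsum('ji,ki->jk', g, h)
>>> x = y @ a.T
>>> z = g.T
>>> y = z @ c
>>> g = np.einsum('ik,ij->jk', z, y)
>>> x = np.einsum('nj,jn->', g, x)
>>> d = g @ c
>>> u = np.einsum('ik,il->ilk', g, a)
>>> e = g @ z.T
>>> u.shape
(3, 19, 7)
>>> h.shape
(3, 19)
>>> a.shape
(3, 19)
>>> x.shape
()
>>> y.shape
(19, 3)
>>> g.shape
(3, 7)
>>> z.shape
(19, 7)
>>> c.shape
(7, 3)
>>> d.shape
(3, 3)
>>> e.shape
(3, 19)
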